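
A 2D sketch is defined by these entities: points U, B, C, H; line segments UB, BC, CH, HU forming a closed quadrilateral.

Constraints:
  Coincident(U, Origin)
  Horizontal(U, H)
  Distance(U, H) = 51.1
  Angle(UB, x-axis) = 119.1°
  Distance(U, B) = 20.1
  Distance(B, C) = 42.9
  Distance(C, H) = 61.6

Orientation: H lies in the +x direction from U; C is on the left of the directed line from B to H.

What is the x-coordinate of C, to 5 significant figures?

16.850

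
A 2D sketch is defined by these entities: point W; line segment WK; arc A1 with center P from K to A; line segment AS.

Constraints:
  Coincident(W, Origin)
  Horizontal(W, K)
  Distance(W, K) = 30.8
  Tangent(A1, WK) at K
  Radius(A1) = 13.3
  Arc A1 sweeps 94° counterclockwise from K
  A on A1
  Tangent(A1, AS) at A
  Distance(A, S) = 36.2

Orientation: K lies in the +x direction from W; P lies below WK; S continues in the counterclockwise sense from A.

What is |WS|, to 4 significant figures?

54.19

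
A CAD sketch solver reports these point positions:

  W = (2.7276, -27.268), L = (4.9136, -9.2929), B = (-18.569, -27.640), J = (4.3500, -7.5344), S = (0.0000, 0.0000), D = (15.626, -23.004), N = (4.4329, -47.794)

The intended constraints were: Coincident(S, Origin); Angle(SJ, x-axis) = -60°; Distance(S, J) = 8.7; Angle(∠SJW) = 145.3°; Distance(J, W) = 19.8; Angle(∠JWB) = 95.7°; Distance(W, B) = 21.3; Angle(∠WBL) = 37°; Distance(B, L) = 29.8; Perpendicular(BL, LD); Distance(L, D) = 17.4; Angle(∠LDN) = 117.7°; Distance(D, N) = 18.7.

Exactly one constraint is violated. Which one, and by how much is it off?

Distance(D, N) = 18.7 — off by 8.50.

S = (0.00, 0.00) ✓; SJ at -60.00° ✓; |SJ| = 8.700 ✓; ∠SJW = 145.3° ✓; |JW| = 19.80 ✓; ∠JWB = 95.70° ✓; |WB| = 21.30 ✓; ∠WBL = 37.00° ✓; |BL| = 29.80 ✓; ∠(BL, LD) = 90.00° ✓; |LD| = 17.40 ✓; ∠LDN = 117.7° ✓; |DN| = 27.20 ✗.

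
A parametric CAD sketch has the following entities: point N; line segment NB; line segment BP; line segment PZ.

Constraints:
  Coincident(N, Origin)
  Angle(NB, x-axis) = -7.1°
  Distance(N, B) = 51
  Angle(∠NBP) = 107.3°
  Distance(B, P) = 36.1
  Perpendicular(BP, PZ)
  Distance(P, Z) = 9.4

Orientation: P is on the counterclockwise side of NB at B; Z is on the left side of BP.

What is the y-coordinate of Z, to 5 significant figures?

30.455

∠NBP = 107.3°, so BP runs at -7.1° + (180° − 107.3°) = 65.600° from the x-axis; with |BP| = 36.1, P = B + 36.1·(cos 65.600°, sin 65.600°) = (65.522, 26.572). BP is perpendicular to PZ; with |PZ| = 9.4 on the left of BP, Z = P + 9.4·(-0.91068, 0.41310) = (56.962, 30.455). So Z.y = 30.455.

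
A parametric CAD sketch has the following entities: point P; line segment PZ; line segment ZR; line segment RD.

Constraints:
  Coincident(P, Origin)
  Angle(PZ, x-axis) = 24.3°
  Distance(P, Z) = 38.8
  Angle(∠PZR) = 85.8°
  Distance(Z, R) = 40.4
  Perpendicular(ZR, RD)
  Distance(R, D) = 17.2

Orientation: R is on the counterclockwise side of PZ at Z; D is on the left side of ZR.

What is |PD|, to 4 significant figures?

43.27

∠PZR = 85.8°, so ZR runs at 24.3° + (180° − 85.8°) = 118.5° from the x-axis; with |ZR| = 40.4, R = Z + 40.4·(cos 118.5°, sin 118.5°) = (16.09, 51.47). ZR is perpendicular to RD; with |RD| = 17.2 on the left of ZR, D = R + 17.2·(-0.8788, -0.4772) = (0.9696, 43.26). Then |PD| = |D − P| = 43.27.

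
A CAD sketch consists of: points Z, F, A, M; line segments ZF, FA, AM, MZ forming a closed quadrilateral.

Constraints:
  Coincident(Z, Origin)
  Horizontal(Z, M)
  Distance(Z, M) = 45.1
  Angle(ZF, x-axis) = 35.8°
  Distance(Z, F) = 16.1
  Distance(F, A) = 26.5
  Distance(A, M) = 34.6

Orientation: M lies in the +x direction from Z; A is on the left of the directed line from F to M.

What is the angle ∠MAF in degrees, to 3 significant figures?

64.7°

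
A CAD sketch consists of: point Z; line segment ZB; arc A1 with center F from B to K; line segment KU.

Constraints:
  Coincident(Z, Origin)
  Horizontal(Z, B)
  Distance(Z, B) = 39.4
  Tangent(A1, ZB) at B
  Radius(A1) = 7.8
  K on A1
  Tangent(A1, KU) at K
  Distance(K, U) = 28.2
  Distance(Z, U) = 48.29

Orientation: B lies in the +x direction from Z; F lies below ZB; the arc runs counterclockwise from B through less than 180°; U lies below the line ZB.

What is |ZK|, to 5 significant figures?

32.579

Z is at the origin; ZB is horizontal with |ZB| = 39.4 and B on the +x side, so B = (39.400, 0.0000). The tangent condition forces FB to be normal to ZB, so F = B + (0, -7.8) = (39.400, -7.8000). Since FK ⟂ KU (tangency), |FU| = √(7.8² + 28.2²) = 29.259 regardless of where K sits on A1. So U lies on both circle(Z, 48.29) and circle(F, 29.259); the below-ZB intersection is U = (32.050, -36.121). K is the foot of the tangent from U: K = (31.601, -7.9243).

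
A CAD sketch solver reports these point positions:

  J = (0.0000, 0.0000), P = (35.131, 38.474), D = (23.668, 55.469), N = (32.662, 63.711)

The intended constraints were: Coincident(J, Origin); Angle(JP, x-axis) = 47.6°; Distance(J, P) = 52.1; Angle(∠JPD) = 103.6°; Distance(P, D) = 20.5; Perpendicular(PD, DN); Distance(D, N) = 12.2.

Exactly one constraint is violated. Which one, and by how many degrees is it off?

Perpendicular(PD, DN) — off by 8.50°.

J = (0.00, 0.00) ✓; JP at 47.60° ✓; |JP| = 52.10 ✓; ∠JPD = 103.6° ✓; |PD| = 20.50 ✓; ∠(PD, DN) = 81.50° ✗; |DN| = 12.20 ✓.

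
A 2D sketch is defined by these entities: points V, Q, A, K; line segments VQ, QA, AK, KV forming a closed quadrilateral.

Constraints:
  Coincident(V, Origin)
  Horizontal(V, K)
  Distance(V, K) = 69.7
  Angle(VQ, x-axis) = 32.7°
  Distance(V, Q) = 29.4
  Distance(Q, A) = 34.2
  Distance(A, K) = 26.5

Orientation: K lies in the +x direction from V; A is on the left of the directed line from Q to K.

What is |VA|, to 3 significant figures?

62.7

V is at the origin; V and K share the same y with |VK| = 69.7 and K in +x, so K = (69.7, 0). VQ runs at 32.7° with |VQ| = 29.4, so Q = (24.7, 15.9). A is determined by |QA| = 34.2 and |AK| = 26.5 together: it lies at the intersection of circle(Q, 34.2) and circle(K, 26.5). With |QK| = 47.7, the foot of the radical line on QK is 28.7 from Q and the perpendicular offset is √(34.2² − 28.7²) = 18.5. Taking the left-of-QK solution: A = (58.0, 23.8).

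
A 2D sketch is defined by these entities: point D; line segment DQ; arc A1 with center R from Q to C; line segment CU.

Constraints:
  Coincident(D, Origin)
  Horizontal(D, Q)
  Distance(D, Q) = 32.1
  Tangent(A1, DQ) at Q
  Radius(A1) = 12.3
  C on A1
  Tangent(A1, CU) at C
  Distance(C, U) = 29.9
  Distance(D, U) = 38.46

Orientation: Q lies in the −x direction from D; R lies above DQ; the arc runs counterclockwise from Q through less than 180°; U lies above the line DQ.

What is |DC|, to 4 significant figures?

22.10

D is at the origin; D and Q share the same y with |DQ| = 32.1 and Q on the −x side, so Q = (-32.10, 0.000). Since A1 is tangent to DQ there, RQ ⟂ DQ, so R = Q + (0, 12.3) = (-32.10, 12.30). Since RC ⟂ CU (tangency), |RU| = √(12.3² + 29.9²) = 32.33 regardless of where C sits on A1. So U lies on both circle(D, 38.46) and circle(R, 32.33); the above-DQ intersection is U = (-11.05, 36.84). C is the foot of the tangent from U: C = (-20.42, 8.445).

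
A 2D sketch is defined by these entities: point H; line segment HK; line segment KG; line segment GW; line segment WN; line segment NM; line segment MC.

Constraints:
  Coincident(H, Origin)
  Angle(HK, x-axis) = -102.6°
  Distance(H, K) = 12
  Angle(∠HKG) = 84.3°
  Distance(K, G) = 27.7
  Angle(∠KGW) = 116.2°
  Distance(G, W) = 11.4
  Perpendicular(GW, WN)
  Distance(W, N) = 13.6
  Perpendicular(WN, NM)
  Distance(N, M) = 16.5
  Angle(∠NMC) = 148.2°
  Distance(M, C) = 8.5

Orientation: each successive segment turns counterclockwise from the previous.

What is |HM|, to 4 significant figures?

15.99

H is at the origin; HK runs at -102.6° with length 12.0, so K = (-2.618, -11.71). ∠HKG = 84.3° gives KG at -6.900° from the x-axis; with |KG| = 27.7, G = (24.88, -15.04). ∠KGW = 116.2° gives GW at 56.90° from the x-axis; with |GW| = 11.4, W = (31.11, -5.489). GW ⟂ WN, so WN runs at 146.9°; with |WN| = 13.6, N = (19.71, 1.938). WN is perpendicular to NM, so NM runs at -123.1°; with |NM| = 16.5, M = (10.70, -11.88). Then |HM| = |M − H| = 15.99.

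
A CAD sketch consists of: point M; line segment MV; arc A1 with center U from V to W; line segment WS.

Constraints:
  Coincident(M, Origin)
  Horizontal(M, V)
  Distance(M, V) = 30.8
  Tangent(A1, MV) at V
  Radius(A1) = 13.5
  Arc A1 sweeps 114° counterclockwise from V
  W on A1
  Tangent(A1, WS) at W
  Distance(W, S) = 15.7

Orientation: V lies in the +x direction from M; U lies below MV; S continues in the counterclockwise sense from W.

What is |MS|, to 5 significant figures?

41.579

M is at the origin; M and V share the same y with |MV| = 30.8 and V on the +x side, so V = (30.800, 0.0000). A1 meets MV tangentially, so UV is at right angles to MV, so U = V + (0, -13.5) = (30.800, -13.500). On A1, V sits at bearing 90° from U; a 114° counterclockwise sweep puts W at bearing 204°, so W = U + 13.5·(cos 204°, sin 204°) = (18.467, -18.991). A1 meets WS tangentially, so UW is at right angles to WS, so WS runs along (−sin 204°, cos 204°); with |WS| = 15.7, S = (24.853, -33.334). Then |MS| = |S − M| = 41.579.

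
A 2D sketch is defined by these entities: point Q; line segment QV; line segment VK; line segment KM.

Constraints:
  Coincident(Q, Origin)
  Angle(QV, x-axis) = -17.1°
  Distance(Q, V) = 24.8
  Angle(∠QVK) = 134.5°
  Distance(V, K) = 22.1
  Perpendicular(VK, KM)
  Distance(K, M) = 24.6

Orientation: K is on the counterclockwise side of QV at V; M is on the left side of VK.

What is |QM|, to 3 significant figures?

40.1

Q is at the origin; QV runs at -17.1° with length 24.8, so V = 24.8·(cos -17.1°, sin -17.1°) = (23.7, -7.29). ∠QVK = 134.5°, so VK runs at -17.1° + (180° − 134.5°) = 28.4° from the x-axis; with |VK| = 22.1, K = V + 22.1·(cos 28.4°, sin 28.4°) = (43.1, 3.22). The perpendicularity gives KM at right angles to VK; with |KM| = 24.6 on the left of VK, M = K + 24.6·(-0.476, 0.880) = (31.4, 24.9). Then |QM| = |M − Q| = 40.1.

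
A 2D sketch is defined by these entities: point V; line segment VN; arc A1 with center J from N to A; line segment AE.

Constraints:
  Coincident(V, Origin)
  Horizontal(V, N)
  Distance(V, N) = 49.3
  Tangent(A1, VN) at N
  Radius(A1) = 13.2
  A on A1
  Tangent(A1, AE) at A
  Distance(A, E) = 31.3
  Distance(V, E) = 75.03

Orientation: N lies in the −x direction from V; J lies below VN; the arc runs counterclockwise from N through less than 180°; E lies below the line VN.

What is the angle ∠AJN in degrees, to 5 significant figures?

95.202°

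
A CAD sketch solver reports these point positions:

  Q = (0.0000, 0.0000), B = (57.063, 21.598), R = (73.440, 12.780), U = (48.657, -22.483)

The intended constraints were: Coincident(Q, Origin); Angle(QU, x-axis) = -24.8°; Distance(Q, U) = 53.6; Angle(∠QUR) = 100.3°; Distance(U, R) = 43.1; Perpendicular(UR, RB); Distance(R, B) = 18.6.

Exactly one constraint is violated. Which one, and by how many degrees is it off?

Perpendicular(UR, RB) — off by 6.80°.

Q = (0.00, 0.00) ✓; QU at -24.80° ✓; |QU| = 53.60 ✓; ∠QUR = 100.3° ✓; |UR| = 43.10 ✓; ∠(UR, RB) = 96.80° ✗; |RB| = 18.60 ✓.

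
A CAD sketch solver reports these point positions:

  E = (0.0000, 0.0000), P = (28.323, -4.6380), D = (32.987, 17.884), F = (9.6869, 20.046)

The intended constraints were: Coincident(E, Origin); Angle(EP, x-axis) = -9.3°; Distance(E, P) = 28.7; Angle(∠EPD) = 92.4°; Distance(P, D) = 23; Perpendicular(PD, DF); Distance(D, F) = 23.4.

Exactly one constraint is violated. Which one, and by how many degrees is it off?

Perpendicular(PD, DF) — off by 6.40°.

E = (0.00, 0.00) ✓; EP at -9.300° ✓; |EP| = 28.70 ✓; ∠EPD = 92.40° ✓; |PD| = 23.00 ✓; ∠(PD, DF) = 96.40° ✗; |DF| = 23.40 ✓.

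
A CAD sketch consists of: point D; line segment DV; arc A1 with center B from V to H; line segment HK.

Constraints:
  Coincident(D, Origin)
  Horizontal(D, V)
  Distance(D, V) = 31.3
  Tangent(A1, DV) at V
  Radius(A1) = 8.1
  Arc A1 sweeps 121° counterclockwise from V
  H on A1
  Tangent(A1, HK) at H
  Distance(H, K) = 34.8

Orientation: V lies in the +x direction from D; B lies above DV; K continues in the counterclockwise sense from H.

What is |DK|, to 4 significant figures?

46.75

D is at the origin; D and V share the same y with |DV| = 31.3 and V on the +x side, so V = (31.30, 0.000). Tangency of A1 to DV means the radius BV is perpendicular to DV, so B = V + (0, 8.1) = (31.30, 8.100). On A1, V sits at bearing -90° from B; a 121° counterclockwise sweep puts H at bearing 31°, so H = B + 8.1·(cos 31°, sin 31°) = (38.24, 12.27). Since A1 is tangent to HK there, BH ⟂ HK, so HK runs along (−sin 31°, cos 31°); with |HK| = 34.8, K = (20.32, 42.10). Then |DK| = |K − D| = 46.75.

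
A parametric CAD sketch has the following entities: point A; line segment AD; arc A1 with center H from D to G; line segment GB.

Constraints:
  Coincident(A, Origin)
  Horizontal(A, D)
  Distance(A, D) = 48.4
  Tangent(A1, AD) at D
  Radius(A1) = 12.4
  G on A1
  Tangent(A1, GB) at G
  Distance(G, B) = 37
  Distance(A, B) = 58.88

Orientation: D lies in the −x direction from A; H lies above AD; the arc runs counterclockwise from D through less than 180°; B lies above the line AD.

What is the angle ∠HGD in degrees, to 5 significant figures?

46.992°

Checks: |HG| = 12.40 ✓; ∠(HG, GB) = 90.00° ✓; |GB| = 37.00 ✓; |AB| = 58.88 ✓.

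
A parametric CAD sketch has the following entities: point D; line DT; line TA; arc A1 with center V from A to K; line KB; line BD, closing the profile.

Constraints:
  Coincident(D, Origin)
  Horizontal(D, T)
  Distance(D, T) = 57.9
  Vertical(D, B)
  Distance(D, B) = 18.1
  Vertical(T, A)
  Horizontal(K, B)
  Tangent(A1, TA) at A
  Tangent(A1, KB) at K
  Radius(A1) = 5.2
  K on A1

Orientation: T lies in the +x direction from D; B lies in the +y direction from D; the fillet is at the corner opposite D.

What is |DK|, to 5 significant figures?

55.722

D is at the origin; D and T share the same y with |DT| = 57.9 and T on the +x side, so T = (57.900, 0.0000). DB is vertical with |DB| = 18.1 and B on the +y side, so B = (0.0000, 18.100). The virtual corner opposite D is at (57.900, 18.100). Tangency of A1 to TA means the radius VA is perpendicular to TA and since A1 is tangent to KB there, VK ⟂ KB, with radius 5.2, so the center V sits 5.2 in from both sides at V = (52.700, 12.900). That places the tangent points at A = (57.900, 12.900) on TA and K = (52.700, 18.100) on KB. Then |DK| = |K − D| = 55.722.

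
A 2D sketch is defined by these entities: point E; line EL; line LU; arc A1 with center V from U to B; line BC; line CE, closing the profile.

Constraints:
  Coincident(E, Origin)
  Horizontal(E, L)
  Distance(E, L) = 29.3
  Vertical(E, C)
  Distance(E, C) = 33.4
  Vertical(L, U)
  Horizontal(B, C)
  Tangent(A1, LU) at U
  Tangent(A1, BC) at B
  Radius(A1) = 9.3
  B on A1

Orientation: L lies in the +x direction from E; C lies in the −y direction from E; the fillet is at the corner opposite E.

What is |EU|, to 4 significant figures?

37.94

E is at the origin; E and L share the same y with |EL| = 29.3 and L on the +x side, so L = (29.30, 0.000). E and C share the same x with |EC| = 33.4 and C on the −y side, so C = (0.000, -33.40). The virtual corner opposite E is at (29.30, -33.40). A1 meets LU tangentially, so VU is at right angles to LU and A1 meets BC tangentially, so VB is at right angles to BC, with radius 9.3, so the center V sits 9.3 in from both sides at V = (20.00, -24.10). That places the tangent points at U = (29.30, -24.10) on LU and B = (20.00, -33.40) on BC. Then |EU| = |U − E| = 37.94.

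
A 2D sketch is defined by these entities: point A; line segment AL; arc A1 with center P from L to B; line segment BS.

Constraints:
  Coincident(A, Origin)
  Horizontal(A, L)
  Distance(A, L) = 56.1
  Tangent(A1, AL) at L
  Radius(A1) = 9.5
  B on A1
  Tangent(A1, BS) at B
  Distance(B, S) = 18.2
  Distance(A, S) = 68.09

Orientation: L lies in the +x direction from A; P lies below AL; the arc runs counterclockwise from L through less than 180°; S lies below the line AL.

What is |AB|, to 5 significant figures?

51.638

A is at the origin; AL is horizontal with |AL| = 56.1 and L on the +x side, so L = (56.100, 0.0000). A1 meets AL tangentially, so PL is at right angles to AL, so P = L + (0, -9.5) = (56.100, -9.5000). Since PB ⟂ BS (tangency), |PS| = √(9.5² + 18.2²) = 20.530 regardless of where B sits on A1. So S lies on both circle(A, 68.09) and circle(P, 20.530); the below-AL intersection is S = (61.454, -29.320). B is the foot of the tangent from S: B = (49.116, -15.940).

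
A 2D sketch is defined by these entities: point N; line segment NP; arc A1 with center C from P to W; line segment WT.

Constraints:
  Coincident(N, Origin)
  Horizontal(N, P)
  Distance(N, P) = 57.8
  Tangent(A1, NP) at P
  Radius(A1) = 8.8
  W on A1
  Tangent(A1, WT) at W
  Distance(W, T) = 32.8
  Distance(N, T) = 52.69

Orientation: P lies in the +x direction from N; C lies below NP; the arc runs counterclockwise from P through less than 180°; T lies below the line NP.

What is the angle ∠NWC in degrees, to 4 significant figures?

166.1°

Checks: ∠(CP, PN) = 90.00° ✓; |CW| = 8.800 ✓; ∠(CW, WT) = 90.00° ✓; |WT| = 32.80 ✓; |NT| = 52.69 ✓.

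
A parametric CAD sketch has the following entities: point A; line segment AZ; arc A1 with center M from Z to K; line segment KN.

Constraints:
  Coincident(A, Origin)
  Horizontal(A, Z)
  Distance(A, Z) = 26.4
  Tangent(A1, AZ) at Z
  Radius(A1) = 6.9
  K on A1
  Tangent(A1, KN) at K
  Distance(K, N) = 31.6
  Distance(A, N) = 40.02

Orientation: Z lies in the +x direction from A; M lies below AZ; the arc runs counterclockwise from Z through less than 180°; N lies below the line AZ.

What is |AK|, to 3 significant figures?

20.4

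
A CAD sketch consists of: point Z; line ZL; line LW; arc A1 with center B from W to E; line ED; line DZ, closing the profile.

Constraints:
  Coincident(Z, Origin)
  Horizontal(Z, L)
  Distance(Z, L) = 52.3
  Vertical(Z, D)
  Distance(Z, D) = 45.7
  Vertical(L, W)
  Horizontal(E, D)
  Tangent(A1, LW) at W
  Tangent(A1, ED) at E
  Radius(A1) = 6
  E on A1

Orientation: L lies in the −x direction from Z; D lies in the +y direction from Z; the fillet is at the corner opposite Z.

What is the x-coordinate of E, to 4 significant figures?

-46.30

Z is at the origin; Z and L share the same y with |ZL| = 52.3 and L on the −x side, so L = (-52.30, 0.000). ZD is vertical with |ZD| = 45.7 and D on the +y side, so D = (0.000, 45.70). The virtual corner opposite Z is at (-52.30, 45.70). The tangent condition forces BW to be normal to LW and the tangent condition forces BE to be normal to ED, with radius 6.0, so the center B sits 6.0 in from both sides at B = (-46.30, 39.70). That places the tangent points at W = (-52.30, 39.70) on LW and E = (-46.30, 45.70) on ED. So E.x = -46.30.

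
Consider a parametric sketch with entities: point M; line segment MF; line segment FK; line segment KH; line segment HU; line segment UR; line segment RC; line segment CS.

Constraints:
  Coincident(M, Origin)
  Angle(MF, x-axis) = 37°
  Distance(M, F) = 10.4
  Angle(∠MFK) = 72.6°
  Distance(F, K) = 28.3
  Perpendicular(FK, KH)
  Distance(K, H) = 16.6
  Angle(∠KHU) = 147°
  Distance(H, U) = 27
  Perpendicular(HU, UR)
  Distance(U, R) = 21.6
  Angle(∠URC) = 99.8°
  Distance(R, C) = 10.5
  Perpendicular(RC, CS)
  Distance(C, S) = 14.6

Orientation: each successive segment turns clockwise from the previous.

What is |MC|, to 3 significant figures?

8.64

M is at the origin; MF runs at 37.0° with length 10.4, so F = (8.31, 6.26). ∠MFK = 72.6° gives FK at -70.4° from the x-axis; with |FK| = 28.3, K = (17.8, -20.4). The perpendicularity gives KH at right angles to FK, so KH runs at -160°; with |KH| = 16.6, H = (2.16, -26.0). ∠KHU = 147.0° gives HU at 167° from the x-axis; with |HU| = 27.0, U = (-24.1, -19.7). HU ⟂ UR, so UR runs at 76.6°; with |UR| = 21.6, R = (-19.1, 1.30). ∠URC = 99.8° gives RC at -3.60° from the x-axis; with |RC| = 10.5, C = (-8.62, 0.640). Then |MC| = |C − M| = 8.64.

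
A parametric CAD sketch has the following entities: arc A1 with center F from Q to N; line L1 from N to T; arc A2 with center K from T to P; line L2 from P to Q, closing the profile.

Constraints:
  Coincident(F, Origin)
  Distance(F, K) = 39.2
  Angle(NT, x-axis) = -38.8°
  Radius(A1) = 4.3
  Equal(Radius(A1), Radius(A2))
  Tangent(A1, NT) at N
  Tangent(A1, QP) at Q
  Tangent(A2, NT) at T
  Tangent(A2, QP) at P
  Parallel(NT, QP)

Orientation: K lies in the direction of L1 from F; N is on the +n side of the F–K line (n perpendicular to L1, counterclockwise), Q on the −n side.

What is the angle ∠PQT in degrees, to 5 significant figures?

12.374°

Tangency of A1 to both parallel lines with radius 4.3 puts N and Q at F ± 4.3·n: N = (2.6944, 3.3512), Q = (-2.6944, -3.3512). Equal radii place T and P the same way about K: T = K + 4.3·n = (33.244, -21.212), P = K − 4.3·n = (27.856, -27.914). Then cos ∠PQT = QP·QT / (|QP||QT|), giving 12.374°.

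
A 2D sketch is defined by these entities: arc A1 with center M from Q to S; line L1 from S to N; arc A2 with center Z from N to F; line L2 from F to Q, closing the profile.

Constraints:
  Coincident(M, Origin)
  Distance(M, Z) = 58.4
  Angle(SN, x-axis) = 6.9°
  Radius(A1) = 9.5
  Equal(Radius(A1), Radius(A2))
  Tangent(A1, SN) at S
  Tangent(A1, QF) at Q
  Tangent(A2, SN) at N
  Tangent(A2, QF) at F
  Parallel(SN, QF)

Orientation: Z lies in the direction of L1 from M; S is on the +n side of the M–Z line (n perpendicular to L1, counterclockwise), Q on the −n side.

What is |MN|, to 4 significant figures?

59.17

The slot axis is L1's direction at 6.9°, so u = (cos 6.9°, sin 6.9°) = (0.9928, 0.1201) and n = (−sin 6.9°, cos 6.9°) = (-0.1201, 0.9928). M is at the origin and Z lies 58.4 along u from M, so Z = 58.4·u = (57.98, 7.016). Tangency of A1 to both parallel lines with radius 9.5 puts S and Q at M ± 9.5·n: S = (-1.141, 9.431), Q = (1.141, -9.431). Equal radii place N and F the same way about Z: N = Z + 9.5·n = (56.84, 16.45), F = Z − 9.5·n = (59.12, -2.415). Then |MN| = |N − M| = 59.17.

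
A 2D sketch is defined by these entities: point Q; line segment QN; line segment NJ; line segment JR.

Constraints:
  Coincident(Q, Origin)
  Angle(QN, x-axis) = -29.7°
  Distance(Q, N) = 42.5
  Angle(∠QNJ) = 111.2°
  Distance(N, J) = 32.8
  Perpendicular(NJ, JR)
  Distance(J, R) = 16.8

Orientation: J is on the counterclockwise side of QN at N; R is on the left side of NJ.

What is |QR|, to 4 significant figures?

53.30

Q is at the origin; QN runs at -29.7° with length 42.5, so N = 42.5·(cos -29.7°, sin -29.7°) = (36.92, -21.06). ∠QNJ = 111.2°, so NJ runs at -29.7° + (180° − 111.2°) = 39.10° from the x-axis; with |NJ| = 32.8, J = N + 32.8·(cos 39.10°, sin 39.10°) = (62.37, -0.3708). The perpendicularity gives JR at right angles to NJ; with |JR| = 16.8 on the left of NJ, R = J + 16.8·(-0.6307, 0.7760) = (51.78, 12.67). Then |QR| = |R − Q| = 53.30.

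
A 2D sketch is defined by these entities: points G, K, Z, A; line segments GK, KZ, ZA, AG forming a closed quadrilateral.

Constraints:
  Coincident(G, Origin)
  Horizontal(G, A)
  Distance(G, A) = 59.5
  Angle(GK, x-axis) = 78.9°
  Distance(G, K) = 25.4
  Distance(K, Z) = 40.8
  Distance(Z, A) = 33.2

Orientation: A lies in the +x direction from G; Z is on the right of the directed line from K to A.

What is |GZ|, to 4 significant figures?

28.98

G is at the origin; GA is horizontal with |GA| = 59.5 and A in +x, so A = (59.5, 0). GK runs at 78.9° with |GK| = 25.4, so K = (4.890, 24.92). Z is determined by |KZ| = 40.8 and |ZA| = 33.2 together: it lies at the intersection of circle(K, 40.8) and circle(A, 33.2). With |KA| = 60.03, the foot of the radical line on KA is 34.70 from K and the perpendicular offset is √(40.8² − 34.70²) = 21.46. Taking the right-of-KA solution: Z = (27.55, -9.007).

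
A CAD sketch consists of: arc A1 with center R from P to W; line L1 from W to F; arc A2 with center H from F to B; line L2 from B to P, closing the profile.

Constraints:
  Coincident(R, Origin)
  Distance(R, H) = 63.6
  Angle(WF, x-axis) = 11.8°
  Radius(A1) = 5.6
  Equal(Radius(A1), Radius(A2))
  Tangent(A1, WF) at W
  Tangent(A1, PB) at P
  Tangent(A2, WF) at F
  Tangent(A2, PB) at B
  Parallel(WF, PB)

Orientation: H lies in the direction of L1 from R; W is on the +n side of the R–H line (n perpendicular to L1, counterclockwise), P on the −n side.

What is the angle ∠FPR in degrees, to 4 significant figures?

80.01°

The slot axis is L1's direction at 11.8°, so u = (cos 11.8°, sin 11.8°) = (0.9789, 0.2045) and n = (−sin 11.8°, cos 11.8°) = (-0.2045, 0.9789). R is at the origin and H lies 63.6 along u from R, so H = 63.6·u = (62.26, 13.01). Tangency of A1 to both parallel lines with radius 5.6 puts W and P at R ± 5.6·n: W = (-1.145, 5.482), P = (1.145, -5.482). Equal radii place F and B the same way about H: F = H + 5.6·n = (61.11, 18.49), B = H − 5.6·n = (63.40, 7.524). Then cos ∠FPR = PF·PR / (|PF||PR|), giving 80.01°.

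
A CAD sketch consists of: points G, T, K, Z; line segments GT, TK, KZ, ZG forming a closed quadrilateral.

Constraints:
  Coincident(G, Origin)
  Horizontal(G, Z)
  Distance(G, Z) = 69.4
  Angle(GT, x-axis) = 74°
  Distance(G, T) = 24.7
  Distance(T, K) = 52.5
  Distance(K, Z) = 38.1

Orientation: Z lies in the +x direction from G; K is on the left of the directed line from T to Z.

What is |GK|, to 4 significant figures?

68.24

G is at the origin; G and Z share the same y with |GZ| = 69.4 and Z in +x, so Z = (69.4, 0). GT runs at 74.0° with |GT| = 24.7, so T = (6.808, 23.74). K is determined by |TK| = 52.5 and |KZ| = 38.1 together: it lies at the intersection of circle(T, 52.5) and circle(Z, 38.1). With |TZ| = 66.94, the foot of the radical line on TZ is 43.22 from T and the perpendicular offset is √(52.5² − 43.22²) = 29.81. Taking the left-of-TZ solution: K = (57.79, 36.29).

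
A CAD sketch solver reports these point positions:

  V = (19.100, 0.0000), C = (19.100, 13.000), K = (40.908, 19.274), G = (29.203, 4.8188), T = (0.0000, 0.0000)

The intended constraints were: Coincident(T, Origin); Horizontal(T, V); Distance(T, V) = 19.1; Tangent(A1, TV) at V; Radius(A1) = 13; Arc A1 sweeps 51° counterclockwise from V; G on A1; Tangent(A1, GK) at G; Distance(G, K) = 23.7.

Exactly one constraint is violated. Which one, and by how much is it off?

Distance(G, K) = 23.7 — off by 5.10.

T = (0.00, 0.00) ✓; T.y = 0.00, V.y = 0.00 ✓; |TV| = 19.10 ✓; ∠(CV, VT) = 90.00° ✓; |CV| = 13.00 ✓; bearing(C→G) − bearing(C→V) = 51.00° ✓; |CG| = 13.00 ✓; ∠(CG, GK) = 90.00° ✓; |GK| = 18.60 ✗.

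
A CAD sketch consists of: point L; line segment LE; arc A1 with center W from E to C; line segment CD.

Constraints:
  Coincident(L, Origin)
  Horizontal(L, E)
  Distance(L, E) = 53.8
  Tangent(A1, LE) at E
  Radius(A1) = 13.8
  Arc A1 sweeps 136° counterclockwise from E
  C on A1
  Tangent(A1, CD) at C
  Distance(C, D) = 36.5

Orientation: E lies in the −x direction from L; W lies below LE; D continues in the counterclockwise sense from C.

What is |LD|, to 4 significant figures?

61.54

L is at the origin; LE is horizontal with |LE| = 53.8 and E on the −x side, so E = (-53.80, 0.000). Since A1 is tangent to LE there, WE ⟂ LE, so W = E + (0, -13.8) = (-53.80, -13.80). On A1, E sits at bearing 90° from W; a 136° counterclockwise sweep puts C at bearing 226°, so C = W + 13.8·(cos 226°, sin 226°) = (-63.39, -23.73). The tangent condition forces WC to be normal to CD, so CD runs along (−sin 226°, cos 226°); with |CD| = 36.5, D = (-37.13, -49.08). Then |LD| = |D − L| = 61.54.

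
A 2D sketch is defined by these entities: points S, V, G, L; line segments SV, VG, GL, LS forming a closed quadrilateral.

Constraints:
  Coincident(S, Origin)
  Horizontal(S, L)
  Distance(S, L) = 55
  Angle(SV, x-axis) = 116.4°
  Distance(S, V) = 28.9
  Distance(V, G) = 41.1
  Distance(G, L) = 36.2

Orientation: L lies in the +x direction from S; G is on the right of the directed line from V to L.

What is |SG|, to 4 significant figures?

18.80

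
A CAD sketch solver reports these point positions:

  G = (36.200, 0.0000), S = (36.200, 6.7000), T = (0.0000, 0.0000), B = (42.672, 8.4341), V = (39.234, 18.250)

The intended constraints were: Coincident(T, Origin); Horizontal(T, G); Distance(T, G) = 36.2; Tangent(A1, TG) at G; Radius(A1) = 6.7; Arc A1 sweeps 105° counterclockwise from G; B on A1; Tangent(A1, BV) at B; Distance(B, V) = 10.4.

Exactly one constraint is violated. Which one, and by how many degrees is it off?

Tangent(A1, BV) at B — off by 4.30°.

T = (0.00, 0.00) ✓; T.y = 0.00, G.y = 0.00 ✓; |TG| = 36.20 ✓; ∠(SG, GT) = 90.00° ✓; |SG| = 6.700 ✓; bearing(S→B) − bearing(S→G) = 105.0° ✓; |SB| = 6.700 ✓; ∠(SB, BV) = 85.70° ✗; |BV| = 10.40 ✓.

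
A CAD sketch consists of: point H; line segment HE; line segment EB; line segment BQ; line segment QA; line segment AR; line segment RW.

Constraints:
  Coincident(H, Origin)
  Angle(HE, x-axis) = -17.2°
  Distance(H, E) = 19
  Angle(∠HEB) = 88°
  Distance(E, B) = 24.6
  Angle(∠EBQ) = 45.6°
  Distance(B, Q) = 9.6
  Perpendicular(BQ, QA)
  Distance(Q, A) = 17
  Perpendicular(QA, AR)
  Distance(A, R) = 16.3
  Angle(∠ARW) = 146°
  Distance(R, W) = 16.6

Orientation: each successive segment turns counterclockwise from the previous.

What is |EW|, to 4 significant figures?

38.94

H is at the origin; HE runs at -17.2° with length 19.0, so E = (18.15, -5.618). ∠HEB = 88.0° gives EB at 74.80° from the x-axis; with |EB| = 24.6, B = (24.60, 18.12). ∠EBQ = 45.6° gives BQ at -150.8° from the x-axis; with |BQ| = 9.6, Q = (16.22, 13.44). The perpendicularity gives QA at right angles to BQ, so QA runs at -60.80°; with |QA| = 17.0, A = (24.51, -1.402). QA ⟂ AR, so AR runs at 29.20°; with |AR| = 16.3, R = (38.74, 6.550). ∠ARW = 146.0° gives RW at 63.20° from the x-axis; with |RW| = 16.6, W = (46.23, 21.37). Then |EW| = |W − E| = 38.94.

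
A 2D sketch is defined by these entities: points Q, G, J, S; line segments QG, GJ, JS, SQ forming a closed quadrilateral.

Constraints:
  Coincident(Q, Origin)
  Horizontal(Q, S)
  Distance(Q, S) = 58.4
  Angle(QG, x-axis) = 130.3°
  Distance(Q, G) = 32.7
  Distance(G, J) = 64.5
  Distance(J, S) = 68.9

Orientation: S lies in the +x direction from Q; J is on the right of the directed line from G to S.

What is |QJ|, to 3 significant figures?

36.1

Q is at the origin; QS is horizontal with |QS| = 58.4 and S in +x, so S = (58.4, 0). QG runs at 130.3° with |QG| = 32.7, so G = (-21.2, 24.9). J is determined by |GJ| = 64.5 and |JS| = 68.9 together: it lies at the intersection of circle(G, 64.5) and circle(S, 68.9). With |GS| = 83.4, the foot of the radical line on GS is 38.2 from G and the perpendicular offset is √(64.5² − 38.2²) = 52.0. Taking the right-of-GS solution: J = (-0.289, -36.1).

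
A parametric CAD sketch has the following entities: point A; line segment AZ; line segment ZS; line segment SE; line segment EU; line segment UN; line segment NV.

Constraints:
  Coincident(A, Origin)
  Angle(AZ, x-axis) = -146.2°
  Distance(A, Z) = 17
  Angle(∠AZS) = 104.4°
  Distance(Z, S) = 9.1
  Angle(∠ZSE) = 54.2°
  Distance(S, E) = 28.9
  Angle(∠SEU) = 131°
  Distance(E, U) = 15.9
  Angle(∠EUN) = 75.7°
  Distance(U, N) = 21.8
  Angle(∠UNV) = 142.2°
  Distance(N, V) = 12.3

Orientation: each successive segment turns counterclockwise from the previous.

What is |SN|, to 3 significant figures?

29.5

∠SEU = 131.0° gives EU at 104° from the x-axis; with |EU| = 15.9, U = (1.49, 21.1). ∠EUN = 75.7° gives UN at -152° from the x-axis; with |UN| = 21.8, N = (-17.7, 10.7). Then |SN| = |N − S| = 29.5.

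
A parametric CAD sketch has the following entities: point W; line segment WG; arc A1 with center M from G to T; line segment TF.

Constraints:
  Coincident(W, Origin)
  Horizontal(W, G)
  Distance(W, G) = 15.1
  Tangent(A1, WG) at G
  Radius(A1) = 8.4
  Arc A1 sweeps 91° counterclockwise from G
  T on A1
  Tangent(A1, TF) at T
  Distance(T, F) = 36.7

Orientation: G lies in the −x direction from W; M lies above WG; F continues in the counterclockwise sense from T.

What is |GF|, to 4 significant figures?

45.90

On A1, G sits at bearing -90° from M; a 91° counterclockwise sweep puts T at bearing 1°, so T = M + 8.4·(cos 1°, sin 1°) = (-6.701, 8.547). Tangency of A1 to TF means the radius MT is perpendicular to TF, so TF runs along (−sin 1°, cos 1°); with |TF| = 36.7, F = (-7.342, 45.24). Then |GF| = |F − G| = 45.90.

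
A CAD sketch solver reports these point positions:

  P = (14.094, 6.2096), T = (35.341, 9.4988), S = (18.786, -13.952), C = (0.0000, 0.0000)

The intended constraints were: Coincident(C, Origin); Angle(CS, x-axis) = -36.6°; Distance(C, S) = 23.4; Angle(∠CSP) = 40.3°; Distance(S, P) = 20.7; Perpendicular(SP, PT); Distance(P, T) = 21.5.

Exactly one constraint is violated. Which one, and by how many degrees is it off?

Perpendicular(SP, PT) — off by 4.30°.

C = (0.00, 0.00) ✓; CS at -36.60° ✓; |CS| = 23.40 ✓; ∠CSP = 40.30° ✓; |SP| = 20.70 ✓; ∠(SP, PT) = 94.30° ✗; |PT| = 21.50 ✓.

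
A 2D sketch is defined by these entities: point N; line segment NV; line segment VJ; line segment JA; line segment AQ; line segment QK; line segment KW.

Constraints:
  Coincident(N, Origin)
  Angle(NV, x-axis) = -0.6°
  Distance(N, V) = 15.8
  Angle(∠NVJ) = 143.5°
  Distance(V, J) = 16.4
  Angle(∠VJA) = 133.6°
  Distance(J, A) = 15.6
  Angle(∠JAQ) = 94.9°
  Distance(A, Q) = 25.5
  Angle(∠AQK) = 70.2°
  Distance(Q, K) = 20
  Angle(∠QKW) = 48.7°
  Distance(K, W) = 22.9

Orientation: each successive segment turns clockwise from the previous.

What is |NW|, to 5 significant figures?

36.692

N is at the origin; NV runs at -0.6° with length 15.8, so V = (15.799, -0.16545). ∠NVJ = 143.5° gives VJ at -37.100° from the x-axis; with |VJ| = 16.4, J = (28.880, -10.058). ∠VJA = 133.6° gives JA at -83.500° from the x-axis; with |JA| = 15.6, A = (30.645, -25.558). ∠JAQ = 94.9° gives AQ at -168.60° from the x-axis; with |AQ| = 25.5, Q = (5.6486, -30.598). ∠AQK = 70.2° gives QK at 81.600° from the x-axis; with |QK| = 20.0, K = (8.5702, -10.813). ∠QKW = 48.7° gives KW at -49.700° from the x-axis; with |KW| = 22.9, W = (23.382, -28.278). Then |NW| = |W − N| = 36.692.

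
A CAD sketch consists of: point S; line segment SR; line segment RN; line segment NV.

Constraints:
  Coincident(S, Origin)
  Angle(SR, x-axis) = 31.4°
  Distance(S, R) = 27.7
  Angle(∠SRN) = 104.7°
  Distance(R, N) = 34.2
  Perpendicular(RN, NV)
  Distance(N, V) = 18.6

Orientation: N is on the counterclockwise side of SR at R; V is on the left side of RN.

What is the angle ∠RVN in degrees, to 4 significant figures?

61.46°

S is at the origin; SR runs at 31.4° with length 27.7, so R = 27.7·(cos 31.4°, sin 31.4°) = (23.64, 14.43). ∠SRN = 104.7°, so RN runs at 31.4° + (180° − 104.7°) = 106.7° from the x-axis; with |RN| = 34.2, N = R + 34.2·(cos 106.7°, sin 106.7°) = (13.82, 47.19). RN is perpendicular to NV; with |NV| = 18.6 on the left of RN, V = N + 18.6·(-0.9578, -0.2874) = (-4.000, 41.84). Then cos ∠RVN = VR·VN / (|VR||VN|), giving 61.46°.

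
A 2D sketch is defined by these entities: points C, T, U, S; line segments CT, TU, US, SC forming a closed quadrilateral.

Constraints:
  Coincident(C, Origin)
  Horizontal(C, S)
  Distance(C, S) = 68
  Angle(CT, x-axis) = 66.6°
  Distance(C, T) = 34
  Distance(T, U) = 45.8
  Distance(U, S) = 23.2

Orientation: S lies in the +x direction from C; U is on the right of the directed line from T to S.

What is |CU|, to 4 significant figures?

44.95

Checks: |TU| = 45.80 ✓; |US| = 23.20 ✓.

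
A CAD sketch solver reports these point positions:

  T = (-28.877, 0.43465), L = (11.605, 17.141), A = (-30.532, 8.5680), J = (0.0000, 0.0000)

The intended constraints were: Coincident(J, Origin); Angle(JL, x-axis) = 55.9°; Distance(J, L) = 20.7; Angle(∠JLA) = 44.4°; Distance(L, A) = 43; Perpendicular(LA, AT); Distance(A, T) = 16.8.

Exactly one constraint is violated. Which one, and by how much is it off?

Distance(A, T) = 16.8 — off by 8.50.

J = (0.00, 0.00) ✓; JL at 55.90° ✓; |JL| = 20.70 ✓; ∠JLA = 44.40° ✓; |LA| = 43.00 ✓; ∠(LA, AT) = 90.00° ✓; |AT| = 8.300 ✗.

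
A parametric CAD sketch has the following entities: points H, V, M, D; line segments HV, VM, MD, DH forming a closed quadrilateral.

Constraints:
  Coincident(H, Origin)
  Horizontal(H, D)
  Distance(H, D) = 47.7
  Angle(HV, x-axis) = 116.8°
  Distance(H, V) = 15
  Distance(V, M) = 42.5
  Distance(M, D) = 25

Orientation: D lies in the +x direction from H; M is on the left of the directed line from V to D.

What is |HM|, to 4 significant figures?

41.04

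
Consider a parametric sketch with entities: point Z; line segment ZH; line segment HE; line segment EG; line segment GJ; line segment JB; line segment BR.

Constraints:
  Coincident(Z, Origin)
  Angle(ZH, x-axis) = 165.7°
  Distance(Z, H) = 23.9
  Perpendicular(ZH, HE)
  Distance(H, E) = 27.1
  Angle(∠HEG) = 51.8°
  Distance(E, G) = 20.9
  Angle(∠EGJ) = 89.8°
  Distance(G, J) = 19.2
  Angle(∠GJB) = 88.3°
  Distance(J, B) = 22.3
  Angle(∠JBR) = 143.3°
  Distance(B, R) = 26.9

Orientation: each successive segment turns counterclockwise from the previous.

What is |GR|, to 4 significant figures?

43.41

∠GJB = 88.3° gives JB at -154.2° from the x-axis; with |JB| = 22.3, B = (-38.66, -4.069). ∠JBR = 143.3° gives BR at -117.5° from the x-axis; with |BR| = 26.9, R = (-51.08, -27.93). Then |GR| = |R − G| = 43.41.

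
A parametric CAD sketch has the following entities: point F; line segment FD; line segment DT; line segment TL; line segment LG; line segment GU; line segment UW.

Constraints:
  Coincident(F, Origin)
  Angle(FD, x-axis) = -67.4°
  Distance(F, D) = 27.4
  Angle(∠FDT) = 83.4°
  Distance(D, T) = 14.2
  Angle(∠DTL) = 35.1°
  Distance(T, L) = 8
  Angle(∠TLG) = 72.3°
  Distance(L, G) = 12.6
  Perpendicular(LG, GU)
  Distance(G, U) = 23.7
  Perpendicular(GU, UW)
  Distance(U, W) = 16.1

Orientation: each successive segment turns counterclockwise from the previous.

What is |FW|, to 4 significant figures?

38.58

F is at the origin; FD runs at -67.4° with length 27.4, so D = (10.53, -25.30). ∠FDT = 83.4° gives DT at 29.20° from the x-axis; with |DT| = 14.2, T = (22.93, -18.37). ∠DTL = 35.1° gives TL at 174.1° from the x-axis; with |TL| = 8.0, L = (14.97, -17.55). ∠TLG = 72.3° gives LG at -78.20° from the x-axis; with |LG| = 12.6, G = (17.54, -29.88). The perpendicularity gives GU at right angles to LG, so GU runs at 11.80°; with |GU| = 23.7, U = (40.74, -25.03). The perpendicularity gives UW at right angles to GU, so UW runs at 101.8°; with |UW| = 16.1, W = (37.45, -9.273). Then |FW| = |W − F| = 38.58.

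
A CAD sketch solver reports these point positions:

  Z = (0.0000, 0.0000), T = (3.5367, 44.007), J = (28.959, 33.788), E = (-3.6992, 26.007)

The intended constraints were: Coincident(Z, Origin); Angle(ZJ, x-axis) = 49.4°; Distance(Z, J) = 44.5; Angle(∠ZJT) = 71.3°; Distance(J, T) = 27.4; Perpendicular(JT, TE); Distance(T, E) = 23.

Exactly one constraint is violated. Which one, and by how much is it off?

Distance(T, E) = 23 — off by 3.60.

Z = (0.00, 0.00) ✓; ZJ at 49.40° ✓; |ZJ| = 44.50 ✓; ∠ZJT = 71.30° ✓; |JT| = 27.40 ✓; ∠(JT, TE) = 90.00° ✓; |TE| = 19.40 ✗.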